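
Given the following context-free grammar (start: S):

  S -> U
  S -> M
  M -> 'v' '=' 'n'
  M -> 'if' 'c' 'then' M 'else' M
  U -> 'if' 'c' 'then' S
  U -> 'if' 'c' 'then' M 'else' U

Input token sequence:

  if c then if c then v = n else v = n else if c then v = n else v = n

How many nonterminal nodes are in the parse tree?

8

[S [M if c then [M if c then [M v = n] else [M v = n]] else [M if c then [M v = n] else [M v = n]]]]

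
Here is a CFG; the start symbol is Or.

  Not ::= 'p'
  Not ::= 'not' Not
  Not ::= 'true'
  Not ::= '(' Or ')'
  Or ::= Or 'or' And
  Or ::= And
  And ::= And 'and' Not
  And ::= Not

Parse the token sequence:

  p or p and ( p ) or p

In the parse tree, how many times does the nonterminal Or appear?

4

[Or [Or [Or [And [Not p]]] or [And [And [Not p]] and [Not ( [Or [And [Not p]]] )]]] or [And [Not p]]]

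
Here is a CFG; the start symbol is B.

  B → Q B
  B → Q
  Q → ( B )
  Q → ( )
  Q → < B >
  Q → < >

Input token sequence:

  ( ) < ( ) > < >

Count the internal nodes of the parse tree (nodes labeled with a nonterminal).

[B [Q ( )] [B [Q < [B [Q ( )]] >] [B [Q < >]]]]

8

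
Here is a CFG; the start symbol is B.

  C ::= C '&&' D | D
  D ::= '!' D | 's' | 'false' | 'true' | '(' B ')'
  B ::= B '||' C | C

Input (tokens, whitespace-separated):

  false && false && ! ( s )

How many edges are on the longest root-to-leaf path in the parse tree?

7

[B [C [C [C [D false]] && [D false]] && [D ! [D ( [B [C [D s]]] )]]]]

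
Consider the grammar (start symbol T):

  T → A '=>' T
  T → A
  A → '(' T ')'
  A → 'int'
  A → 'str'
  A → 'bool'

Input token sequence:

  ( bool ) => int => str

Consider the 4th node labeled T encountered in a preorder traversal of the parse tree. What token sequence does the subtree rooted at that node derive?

[T [A ( [T [A bool]] )] => [T [A int] => [T [A str]]]]

str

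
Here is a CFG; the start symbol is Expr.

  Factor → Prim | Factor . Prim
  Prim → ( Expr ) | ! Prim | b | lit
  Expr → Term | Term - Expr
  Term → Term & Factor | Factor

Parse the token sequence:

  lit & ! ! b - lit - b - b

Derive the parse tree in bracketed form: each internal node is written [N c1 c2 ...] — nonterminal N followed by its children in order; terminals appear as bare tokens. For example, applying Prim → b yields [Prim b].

Expr
Term - Expr
Term & Factor - Expr
Factor & Factor - Expr
Prim & Factor - Expr
lit & Factor - Expr
lit & Prim - Expr
lit & ! Prim - Expr
lit & ! ! Prim - Expr
lit & ! ! b - Expr
lit & ! ! b - Term - Expr
lit & ! ! b - Factor - Expr
lit & ! ! b - Prim - Expr
lit & ! ! b - lit - Expr
lit & ! ! b - lit - Term - Expr
lit & ! ! b - lit - Factor - Expr
lit & ! ! b - lit - Prim - Expr
lit & ! ! b - lit - b - Expr
lit & ! ! b - lit - b - Term
lit & ! ! b - lit - b - Factor
lit & ! ! b - lit - b - Prim
lit & ! ! b - lit - b - b

[Expr [Term [Term [Factor [Prim lit]]] & [Factor [Prim ! [Prim ! [Prim b]]]]] - [Expr [Term [Factor [Prim lit]]] - [Expr [Term [Factor [Prim b]]] - [Expr [Term [Factor [Prim b]]]]]]]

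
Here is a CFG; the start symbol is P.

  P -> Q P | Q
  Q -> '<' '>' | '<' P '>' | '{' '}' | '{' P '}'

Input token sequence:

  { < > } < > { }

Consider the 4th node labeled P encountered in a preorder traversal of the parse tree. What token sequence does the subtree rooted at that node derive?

{ }

[P [Q { [P [Q < >]] }] [P [Q < >] [P [Q { }]]]]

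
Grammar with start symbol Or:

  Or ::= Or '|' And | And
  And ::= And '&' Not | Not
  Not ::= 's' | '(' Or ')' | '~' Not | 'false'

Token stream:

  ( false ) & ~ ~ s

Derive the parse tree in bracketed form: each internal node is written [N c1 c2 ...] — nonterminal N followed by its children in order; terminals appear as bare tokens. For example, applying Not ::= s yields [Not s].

[Or [And [And [Not ( [Or [And [Not false]]] )]] & [Not ~ [Not ~ [Not s]]]]]

Or
And
And & Not
Not & Not
( Or ) & Not
( And ) & Not
( Not ) & Not
( false ) & Not
( false ) & ~ Not
( false ) & ~ ~ Not
( false ) & ~ ~ s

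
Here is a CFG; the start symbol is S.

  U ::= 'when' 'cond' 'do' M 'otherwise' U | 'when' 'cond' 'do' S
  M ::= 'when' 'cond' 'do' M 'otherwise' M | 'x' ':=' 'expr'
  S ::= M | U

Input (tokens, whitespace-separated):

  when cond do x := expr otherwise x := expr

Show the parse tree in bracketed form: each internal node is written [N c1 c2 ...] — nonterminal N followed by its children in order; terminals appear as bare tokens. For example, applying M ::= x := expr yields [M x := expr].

[S [M when cond do [M x := expr] otherwise [M x := expr]]]

S
M
when cond do M otherwise M
when cond do x := expr otherwise M
when cond do x := expr otherwise x := expr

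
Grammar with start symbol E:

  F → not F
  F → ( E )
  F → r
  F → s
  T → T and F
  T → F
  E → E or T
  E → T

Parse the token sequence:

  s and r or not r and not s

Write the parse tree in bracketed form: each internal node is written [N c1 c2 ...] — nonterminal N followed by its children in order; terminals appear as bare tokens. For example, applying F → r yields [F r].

[E [E [T [T [F s]] and [F r]]] or [T [T [F not [F r]]] and [F not [F s]]]]

E
E or T
T or T
T and F or T
F and F or T
s and F or T
s and r or T
s and r or T and F
s and r or F and F
s and r or not F and F
s and r or not r and F
s and r or not r and not F
s and r or not r and not s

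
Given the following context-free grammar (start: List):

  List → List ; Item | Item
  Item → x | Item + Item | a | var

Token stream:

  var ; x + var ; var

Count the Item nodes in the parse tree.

5

[List [List [List [Item var]] ; [Item [Item x] + [Item var]]] ; [Item var]]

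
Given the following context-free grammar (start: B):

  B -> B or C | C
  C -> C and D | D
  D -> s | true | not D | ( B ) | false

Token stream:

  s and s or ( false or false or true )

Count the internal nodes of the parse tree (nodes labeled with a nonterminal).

[B [B [C [C [D s]] and [D s]]] or [C [D ( [B [B [B [C [D false]]] or [C [D false]]] or [C [D true]]] )]]]

17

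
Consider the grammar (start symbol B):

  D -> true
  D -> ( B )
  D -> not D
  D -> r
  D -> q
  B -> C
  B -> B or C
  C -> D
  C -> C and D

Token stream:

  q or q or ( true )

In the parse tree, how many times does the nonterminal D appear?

[B [B [B [C [D q]]] or [C [D q]]] or [C [D ( [B [C [D true]]] )]]]

4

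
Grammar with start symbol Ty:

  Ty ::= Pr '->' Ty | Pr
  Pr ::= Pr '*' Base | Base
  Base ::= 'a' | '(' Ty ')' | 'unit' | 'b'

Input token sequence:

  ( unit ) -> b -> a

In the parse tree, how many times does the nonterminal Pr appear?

4

[Ty [Pr [Base ( [Ty [Pr [Base unit]]] )]] -> [Ty [Pr [Base b]] -> [Ty [Pr [Base a]]]]]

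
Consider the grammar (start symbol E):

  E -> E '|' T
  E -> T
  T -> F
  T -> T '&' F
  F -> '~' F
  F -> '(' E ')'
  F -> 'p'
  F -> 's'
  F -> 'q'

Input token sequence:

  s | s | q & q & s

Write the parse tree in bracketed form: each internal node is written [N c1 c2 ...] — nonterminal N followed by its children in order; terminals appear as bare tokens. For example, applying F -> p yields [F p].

[E [E [E [T [F s]]] | [T [F s]]] | [T [T [T [F q]] & [F q]] & [F s]]]

E
E | T
E | T | T
T | T | T
F | T | T
s | T | T
s | F | T
s | s | T
s | s | T & F
s | s | T & F & F
s | s | F & F & F
s | s | q & F & F
s | s | q & q & F
s | s | q & q & s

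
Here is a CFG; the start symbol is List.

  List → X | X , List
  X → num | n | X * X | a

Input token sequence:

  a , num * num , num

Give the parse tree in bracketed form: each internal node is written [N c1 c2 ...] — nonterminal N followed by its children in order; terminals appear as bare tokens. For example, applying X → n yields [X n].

List
X , List
a , List
a , X , List
a , X * X , List
a , num * X , List
a , num * num , List
a , num * num , X
a , num * num , num

[List [X a] , [List [X [X num] * [X num]] , [List [X num]]]]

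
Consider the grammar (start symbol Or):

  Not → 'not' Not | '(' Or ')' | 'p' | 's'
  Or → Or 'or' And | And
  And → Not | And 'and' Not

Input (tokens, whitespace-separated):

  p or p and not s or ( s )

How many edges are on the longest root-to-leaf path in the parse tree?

[Or [Or [Or [And [Not p]]] or [And [And [Not p]] and [Not not [Not s]]]] or [And [Not ( [Or [And [Not s]]] )]]]

6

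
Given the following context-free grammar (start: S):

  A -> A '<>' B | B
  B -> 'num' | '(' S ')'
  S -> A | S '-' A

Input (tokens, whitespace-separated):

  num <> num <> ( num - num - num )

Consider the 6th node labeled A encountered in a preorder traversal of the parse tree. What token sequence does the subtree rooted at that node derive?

[S [A [A [A [B num]] <> [B num]] <> [B ( [S [S [S [A [B num]]] - [A [B num]]] - [A [B num]]] )]]]

num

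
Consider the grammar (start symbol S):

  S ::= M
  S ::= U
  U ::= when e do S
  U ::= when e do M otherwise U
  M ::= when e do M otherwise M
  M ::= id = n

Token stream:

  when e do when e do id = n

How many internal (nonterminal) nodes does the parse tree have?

[S [U when e do [S [U when e do [S [M id = n]]]]]]

6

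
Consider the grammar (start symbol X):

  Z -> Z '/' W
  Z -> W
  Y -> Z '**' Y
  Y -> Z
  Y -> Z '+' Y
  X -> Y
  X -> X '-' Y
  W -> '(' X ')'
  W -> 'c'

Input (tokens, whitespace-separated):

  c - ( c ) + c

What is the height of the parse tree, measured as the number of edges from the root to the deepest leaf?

[X [X [Y [Z [W c]]]] - [Y [Z [W ( [X [Y [Z [W c]]]] )]] + [Y [Z [W c]]]]]

8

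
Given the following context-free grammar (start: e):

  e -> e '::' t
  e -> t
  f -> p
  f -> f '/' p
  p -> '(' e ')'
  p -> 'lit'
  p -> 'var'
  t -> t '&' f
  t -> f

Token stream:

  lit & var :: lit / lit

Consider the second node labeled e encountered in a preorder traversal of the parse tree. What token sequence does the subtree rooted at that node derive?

lit & var

[e [e [t [t [f [p lit]]] & [f [p var]]]] :: [t [f [f [p lit]] / [p lit]]]]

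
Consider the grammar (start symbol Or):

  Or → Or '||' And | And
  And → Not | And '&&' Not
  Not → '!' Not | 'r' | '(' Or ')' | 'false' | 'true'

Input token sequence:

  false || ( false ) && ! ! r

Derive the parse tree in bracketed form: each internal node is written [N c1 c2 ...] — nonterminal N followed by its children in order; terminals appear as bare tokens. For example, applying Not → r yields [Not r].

Or
Or || And
And || And
Not || And
false || And
false || And && Not
false || Not && Not
false || ( Or ) && Not
false || ( And ) && Not
false || ( Not ) && Not
false || ( false ) && Not
false || ( false ) && ! Not
false || ( false ) && ! ! Not
false || ( false ) && ! ! r

[Or [Or [And [Not false]]] || [And [And [Not ( [Or [And [Not false]]] )]] && [Not ! [Not ! [Not r]]]]]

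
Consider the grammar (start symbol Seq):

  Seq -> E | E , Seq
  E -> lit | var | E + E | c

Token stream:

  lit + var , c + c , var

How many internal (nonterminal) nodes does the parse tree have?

[Seq [E [E lit] + [E var]] , [Seq [E [E c] + [E c]] , [Seq [E var]]]]

10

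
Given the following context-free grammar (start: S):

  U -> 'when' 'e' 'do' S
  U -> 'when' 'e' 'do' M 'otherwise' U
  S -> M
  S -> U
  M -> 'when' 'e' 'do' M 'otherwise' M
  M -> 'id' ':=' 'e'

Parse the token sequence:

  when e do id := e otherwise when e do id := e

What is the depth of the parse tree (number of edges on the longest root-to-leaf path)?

[S [U when e do [M id := e] otherwise [U when e do [S [M id := e]]]]]

5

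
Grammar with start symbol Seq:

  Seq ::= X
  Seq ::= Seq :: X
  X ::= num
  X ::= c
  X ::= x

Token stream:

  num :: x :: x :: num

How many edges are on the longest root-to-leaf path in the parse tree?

5

[Seq [Seq [Seq [Seq [X num]] :: [X x]] :: [X x]] :: [X num]]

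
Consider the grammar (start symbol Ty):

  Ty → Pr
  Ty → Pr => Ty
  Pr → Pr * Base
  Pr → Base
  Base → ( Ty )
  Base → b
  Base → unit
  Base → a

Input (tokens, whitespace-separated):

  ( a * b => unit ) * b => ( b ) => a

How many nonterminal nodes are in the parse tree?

22

[Ty [Pr [Pr [Base ( [Ty [Pr [Pr [Base a]] * [Base b]] => [Ty [Pr [Base unit]]]] )]] * [Base b]] => [Ty [Pr [Base ( [Ty [Pr [Base b]]] )]] => [Ty [Pr [Base a]]]]]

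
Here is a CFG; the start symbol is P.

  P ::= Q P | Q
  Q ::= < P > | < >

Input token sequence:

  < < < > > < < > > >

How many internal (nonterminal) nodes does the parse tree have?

10

[P [Q < [P [Q < [P [Q < >]] >] [P [Q < [P [Q < >]] >]]] >]]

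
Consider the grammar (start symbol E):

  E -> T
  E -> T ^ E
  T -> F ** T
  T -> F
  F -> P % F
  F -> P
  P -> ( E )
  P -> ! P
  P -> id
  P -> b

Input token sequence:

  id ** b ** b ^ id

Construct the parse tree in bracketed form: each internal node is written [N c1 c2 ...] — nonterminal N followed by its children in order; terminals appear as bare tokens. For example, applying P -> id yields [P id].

[E [T [F [P id]] ** [T [F [P b]] ** [T [F [P b]]]]] ^ [E [T [F [P id]]]]]

E
T ^ E
F ** T ^ E
P ** T ^ E
id ** T ^ E
id ** F ** T ^ E
id ** P ** T ^ E
id ** b ** T ^ E
id ** b ** F ^ E
id ** b ** P ^ E
id ** b ** b ^ E
id ** b ** b ^ T
id ** b ** b ^ F
id ** b ** b ^ P
id ** b ** b ^ id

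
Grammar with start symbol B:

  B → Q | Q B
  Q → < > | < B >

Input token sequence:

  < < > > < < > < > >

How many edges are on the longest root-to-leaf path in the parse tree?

6

[B [Q < [B [Q < >]] >] [B [Q < [B [Q < >] [B [Q < >]]] >]]]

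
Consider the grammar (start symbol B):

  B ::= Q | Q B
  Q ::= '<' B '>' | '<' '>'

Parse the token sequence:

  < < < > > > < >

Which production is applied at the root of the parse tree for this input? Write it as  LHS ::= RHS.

B ::= Q B

[B [Q < [B [Q < [B [Q < >]] >]] >] [B [Q < >]]]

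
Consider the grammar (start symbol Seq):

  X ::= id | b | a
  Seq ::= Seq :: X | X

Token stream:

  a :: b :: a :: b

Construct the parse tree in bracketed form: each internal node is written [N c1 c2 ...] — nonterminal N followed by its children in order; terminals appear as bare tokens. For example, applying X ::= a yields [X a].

Seq
Seq :: X
Seq :: X :: X
Seq :: X :: X :: X
X :: X :: X :: X
a :: X :: X :: X
a :: b :: X :: X
a :: b :: a :: X
a :: b :: a :: b

[Seq [Seq [Seq [Seq [X a]] :: [X b]] :: [X a]] :: [X b]]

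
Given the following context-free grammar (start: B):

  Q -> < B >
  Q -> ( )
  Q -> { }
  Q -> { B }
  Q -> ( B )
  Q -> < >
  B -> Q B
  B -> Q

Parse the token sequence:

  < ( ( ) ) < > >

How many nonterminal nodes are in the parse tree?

[B [Q < [B [Q ( [B [Q ( )]] )] [B [Q < >]]] >]]

8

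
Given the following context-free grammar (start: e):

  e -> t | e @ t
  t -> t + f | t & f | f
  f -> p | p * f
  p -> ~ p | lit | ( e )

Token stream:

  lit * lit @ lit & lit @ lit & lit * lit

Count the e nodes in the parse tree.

3

[e [e [e [t [f [p lit] * [f [p lit]]]]] @ [t [t [f [p lit]]] & [f [p lit]]]] @ [t [t [f [p lit]]] & [f [p lit] * [f [p lit]]]]]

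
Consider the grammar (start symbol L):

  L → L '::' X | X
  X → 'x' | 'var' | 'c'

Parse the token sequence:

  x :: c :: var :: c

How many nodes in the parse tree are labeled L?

4

[L [L [L [L [X x]] :: [X c]] :: [X var]] :: [X c]]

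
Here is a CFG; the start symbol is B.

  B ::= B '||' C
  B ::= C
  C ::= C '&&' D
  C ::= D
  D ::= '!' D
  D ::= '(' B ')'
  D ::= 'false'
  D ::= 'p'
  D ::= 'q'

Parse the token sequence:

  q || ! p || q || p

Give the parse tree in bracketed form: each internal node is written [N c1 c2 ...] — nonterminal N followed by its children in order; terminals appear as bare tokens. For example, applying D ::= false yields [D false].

[B [B [B [B [C [D q]]] || [C [D ! [D p]]]] || [C [D q]]] || [C [D p]]]

B
B || C
B || C || C
B || C || C || C
C || C || C || C
D || C || C || C
q || C || C || C
q || D || C || C
q || ! D || C || C
q || ! p || C || C
q || ! p || D || C
q || ! p || q || C
q || ! p || q || D
q || ! p || q || p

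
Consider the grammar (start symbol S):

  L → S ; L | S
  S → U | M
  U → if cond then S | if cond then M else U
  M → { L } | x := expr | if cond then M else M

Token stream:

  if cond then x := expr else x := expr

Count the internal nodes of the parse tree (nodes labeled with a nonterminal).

[S [M if cond then [M x := expr] else [M x := expr]]]

4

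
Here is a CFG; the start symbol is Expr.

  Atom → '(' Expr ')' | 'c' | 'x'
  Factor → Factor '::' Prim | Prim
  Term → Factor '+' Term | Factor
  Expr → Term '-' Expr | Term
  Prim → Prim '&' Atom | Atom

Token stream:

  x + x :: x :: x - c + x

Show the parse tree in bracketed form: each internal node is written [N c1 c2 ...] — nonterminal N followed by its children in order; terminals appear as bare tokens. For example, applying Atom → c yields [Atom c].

[Expr [Term [Factor [Prim [Atom x]]] + [Term [Factor [Factor [Factor [Prim [Atom x]]] :: [Prim [Atom x]]] :: [Prim [Atom x]]]]] - [Expr [Term [Factor [Prim [Atom c]]] + [Term [Factor [Prim [Atom x]]]]]]]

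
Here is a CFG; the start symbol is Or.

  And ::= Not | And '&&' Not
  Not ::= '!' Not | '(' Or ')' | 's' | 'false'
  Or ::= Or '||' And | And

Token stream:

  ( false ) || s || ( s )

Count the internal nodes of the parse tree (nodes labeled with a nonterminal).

[Or [Or [Or [And [Not ( [Or [And [Not false]]] )]]] || [And [Not s]]] || [And [Not ( [Or [And [Not s]]] )]]]

15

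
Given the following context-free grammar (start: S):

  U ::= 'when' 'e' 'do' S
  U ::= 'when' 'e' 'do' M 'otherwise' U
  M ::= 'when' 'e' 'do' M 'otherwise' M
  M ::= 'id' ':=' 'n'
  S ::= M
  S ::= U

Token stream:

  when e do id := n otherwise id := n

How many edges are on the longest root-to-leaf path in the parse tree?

3

[S [M when e do [M id := n] otherwise [M id := n]]]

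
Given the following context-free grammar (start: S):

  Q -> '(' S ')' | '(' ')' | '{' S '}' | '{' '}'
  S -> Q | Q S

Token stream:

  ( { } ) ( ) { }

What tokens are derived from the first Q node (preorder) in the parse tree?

( { } )

[S [Q ( [S [Q { }]] )] [S [Q ( )] [S [Q { }]]]]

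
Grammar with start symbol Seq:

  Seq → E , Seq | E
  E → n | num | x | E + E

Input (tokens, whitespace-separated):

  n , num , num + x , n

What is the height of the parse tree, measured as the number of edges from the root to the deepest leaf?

5

[Seq [E n] , [Seq [E num] , [Seq [E [E num] + [E x]] , [Seq [E n]]]]]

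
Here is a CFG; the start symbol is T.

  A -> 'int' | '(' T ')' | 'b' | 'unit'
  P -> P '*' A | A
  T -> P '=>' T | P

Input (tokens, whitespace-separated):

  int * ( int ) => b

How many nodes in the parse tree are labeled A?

4

[T [P [P [A int]] * [A ( [T [P [A int]]] )]] => [T [P [A b]]]]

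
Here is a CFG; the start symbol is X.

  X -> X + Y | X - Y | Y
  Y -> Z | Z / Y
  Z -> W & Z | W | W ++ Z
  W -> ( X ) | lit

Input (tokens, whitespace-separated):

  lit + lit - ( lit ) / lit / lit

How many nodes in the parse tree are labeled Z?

[X [X [X [Y [Z [W lit]]]] + [Y [Z [W lit]]]] - [Y [Z [W ( [X [Y [Z [W lit]]]] )]] / [Y [Z [W lit]] / [Y [Z [W lit]]]]]]

6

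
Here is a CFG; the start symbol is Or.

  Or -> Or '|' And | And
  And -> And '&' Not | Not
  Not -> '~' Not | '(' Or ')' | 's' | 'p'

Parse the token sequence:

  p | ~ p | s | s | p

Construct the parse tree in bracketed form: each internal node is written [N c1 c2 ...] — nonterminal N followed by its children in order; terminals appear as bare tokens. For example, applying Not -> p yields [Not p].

[Or [Or [Or [Or [Or [And [Not p]]] | [And [Not ~ [Not p]]]] | [And [Not s]]] | [And [Not s]]] | [And [Not p]]]

Or
Or | And
Or | And | And
Or | And | And | And
Or | And | And | And | And
And | And | And | And | And
Not | And | And | And | And
p | And | And | And | And
p | Not | And | And | And
p | ~ Not | And | And | And
p | ~ p | And | And | And
p | ~ p | Not | And | And
p | ~ p | s | And | And
p | ~ p | s | Not | And
p | ~ p | s | s | And
p | ~ p | s | s | Not
p | ~ p | s | s | p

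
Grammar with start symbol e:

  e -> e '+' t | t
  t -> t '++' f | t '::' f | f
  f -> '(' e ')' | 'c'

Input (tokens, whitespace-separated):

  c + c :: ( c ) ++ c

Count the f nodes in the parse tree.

[e [e [t [f c]]] + [t [t [t [f c]] :: [f ( [e [t [f c]]] )]] ++ [f c]]]

5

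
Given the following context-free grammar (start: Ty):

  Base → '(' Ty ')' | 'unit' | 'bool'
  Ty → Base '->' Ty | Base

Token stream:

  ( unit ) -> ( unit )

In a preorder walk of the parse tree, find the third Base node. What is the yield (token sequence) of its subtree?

( unit )

[Ty [Base ( [Ty [Base unit]] )] -> [Ty [Base ( [Ty [Base unit]] )]]]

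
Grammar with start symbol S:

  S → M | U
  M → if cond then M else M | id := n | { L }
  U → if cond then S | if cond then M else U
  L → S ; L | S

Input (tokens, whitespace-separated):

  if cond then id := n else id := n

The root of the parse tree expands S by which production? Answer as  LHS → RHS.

S → M

[S [M if cond then [M id := n] else [M id := n]]]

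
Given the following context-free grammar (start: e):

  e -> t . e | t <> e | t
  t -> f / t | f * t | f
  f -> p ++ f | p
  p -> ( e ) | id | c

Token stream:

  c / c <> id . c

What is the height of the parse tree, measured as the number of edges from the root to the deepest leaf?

6

[e [t [f [p c]] / [t [f [p c]]]] <> [e [t [f [p id]]] . [e [t [f [p c]]]]]]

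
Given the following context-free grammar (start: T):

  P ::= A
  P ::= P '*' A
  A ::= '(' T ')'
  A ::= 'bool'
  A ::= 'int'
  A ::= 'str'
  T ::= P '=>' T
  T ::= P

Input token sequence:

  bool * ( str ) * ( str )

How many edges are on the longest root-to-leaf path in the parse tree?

7

[T [P [P [P [A bool]] * [A ( [T [P [A str]]] )]] * [A ( [T [P [A str]]] )]]]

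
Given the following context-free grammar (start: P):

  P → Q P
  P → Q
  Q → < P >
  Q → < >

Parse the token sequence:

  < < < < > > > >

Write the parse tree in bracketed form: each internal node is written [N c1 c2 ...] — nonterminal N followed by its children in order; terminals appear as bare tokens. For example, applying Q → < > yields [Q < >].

[P [Q < [P [Q < [P [Q < [P [Q < >]] >]] >]] >]]

P
Q
< P >
< Q >
< < P > >
< < Q > >
< < < P > > >
< < < Q > > >
< < < < > > > >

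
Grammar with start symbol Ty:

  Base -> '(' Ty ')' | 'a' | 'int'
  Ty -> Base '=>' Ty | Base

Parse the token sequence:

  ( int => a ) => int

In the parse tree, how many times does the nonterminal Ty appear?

4

[Ty [Base ( [Ty [Base int] => [Ty [Base a]]] )] => [Ty [Base int]]]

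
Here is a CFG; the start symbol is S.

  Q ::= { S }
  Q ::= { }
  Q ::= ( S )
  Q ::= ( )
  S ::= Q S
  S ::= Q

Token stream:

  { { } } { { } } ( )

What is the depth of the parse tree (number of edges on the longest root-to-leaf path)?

5

[S [Q { [S [Q { }]] }] [S [Q { [S [Q { }]] }] [S [Q ( )]]]]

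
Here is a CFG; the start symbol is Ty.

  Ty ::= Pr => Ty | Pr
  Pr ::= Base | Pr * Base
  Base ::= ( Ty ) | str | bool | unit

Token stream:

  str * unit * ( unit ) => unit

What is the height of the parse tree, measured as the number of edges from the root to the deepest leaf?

[Ty [Pr [Pr [Pr [Base str]] * [Base unit]] * [Base ( [Ty [Pr [Base unit]]] )]] => [Ty [Pr [Base unit]]]]

6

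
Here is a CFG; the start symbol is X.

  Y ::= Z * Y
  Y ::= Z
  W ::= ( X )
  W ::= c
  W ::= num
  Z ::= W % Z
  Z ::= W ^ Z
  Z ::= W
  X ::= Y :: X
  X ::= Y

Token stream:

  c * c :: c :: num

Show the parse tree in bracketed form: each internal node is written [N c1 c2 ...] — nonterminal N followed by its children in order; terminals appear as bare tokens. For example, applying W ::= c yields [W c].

X
Y :: X
Z * Y :: X
W * Y :: X
c * Y :: X
c * Z :: X
c * W :: X
c * c :: X
c * c :: Y :: X
c * c :: Z :: X
c * c :: W :: X
c * c :: c :: X
c * c :: c :: Y
c * c :: c :: Z
c * c :: c :: W
c * c :: c :: num

[X [Y [Z [W c]] * [Y [Z [W c]]]] :: [X [Y [Z [W c]]] :: [X [Y [Z [W num]]]]]]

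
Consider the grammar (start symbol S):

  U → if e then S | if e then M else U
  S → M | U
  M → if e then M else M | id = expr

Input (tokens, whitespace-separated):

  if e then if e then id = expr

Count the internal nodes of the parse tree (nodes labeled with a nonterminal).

6

[S [U if e then [S [U if e then [S [M id = expr]]]]]]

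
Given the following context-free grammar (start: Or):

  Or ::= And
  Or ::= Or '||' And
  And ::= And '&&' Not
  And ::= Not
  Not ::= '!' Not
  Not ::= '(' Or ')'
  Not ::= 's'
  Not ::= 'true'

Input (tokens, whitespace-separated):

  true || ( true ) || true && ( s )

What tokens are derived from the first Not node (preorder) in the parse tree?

[Or [Or [Or [And [Not true]]] || [And [Not ( [Or [And [Not true]]] )]]] || [And [And [Not true]] && [Not ( [Or [And [Not s]]] )]]]

true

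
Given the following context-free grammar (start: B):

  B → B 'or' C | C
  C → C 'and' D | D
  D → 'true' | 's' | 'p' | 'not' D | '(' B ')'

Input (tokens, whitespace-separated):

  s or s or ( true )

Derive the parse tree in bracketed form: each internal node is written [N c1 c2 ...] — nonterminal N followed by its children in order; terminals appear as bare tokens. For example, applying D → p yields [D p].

[B [B [B [C [D s]]] or [C [D s]]] or [C [D ( [B [C [D true]]] )]]]

B
B or C
B or C or C
C or C or C
D or C or C
s or C or C
s or D or C
s or s or C
s or s or D
s or s or ( B )
s or s or ( C )
s or s or ( D )
s or s or ( true )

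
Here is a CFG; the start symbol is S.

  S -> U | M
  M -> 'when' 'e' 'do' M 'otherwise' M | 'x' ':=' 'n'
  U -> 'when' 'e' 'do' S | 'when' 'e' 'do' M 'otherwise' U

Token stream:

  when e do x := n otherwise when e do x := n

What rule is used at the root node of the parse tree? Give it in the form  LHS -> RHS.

S -> U

[S [U when e do [M x := n] otherwise [U when e do [S [M x := n]]]]]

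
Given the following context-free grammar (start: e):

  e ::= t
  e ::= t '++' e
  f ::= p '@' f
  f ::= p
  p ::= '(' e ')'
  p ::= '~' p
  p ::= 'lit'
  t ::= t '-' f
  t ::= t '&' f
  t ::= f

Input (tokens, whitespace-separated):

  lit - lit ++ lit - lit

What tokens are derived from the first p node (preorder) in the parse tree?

lit

[e [t [t [f [p lit]]] - [f [p lit]]] ++ [e [t [t [f [p lit]]] - [f [p lit]]]]]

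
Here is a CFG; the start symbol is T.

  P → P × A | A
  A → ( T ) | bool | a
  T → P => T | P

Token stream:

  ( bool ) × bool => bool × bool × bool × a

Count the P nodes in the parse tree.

7

[T [P [P [A ( [T [P [A bool]]] )]] × [A bool]] => [T [P [P [P [P [A bool]] × [A bool]] × [A bool]] × [A a]]]]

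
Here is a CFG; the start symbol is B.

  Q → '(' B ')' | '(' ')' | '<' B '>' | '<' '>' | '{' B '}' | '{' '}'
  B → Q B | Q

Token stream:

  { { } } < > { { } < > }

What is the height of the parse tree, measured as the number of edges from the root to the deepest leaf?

[B [Q { [B [Q { }]] }] [B [Q < >] [B [Q { [B [Q { }] [B [Q < >]]] }]]]]

7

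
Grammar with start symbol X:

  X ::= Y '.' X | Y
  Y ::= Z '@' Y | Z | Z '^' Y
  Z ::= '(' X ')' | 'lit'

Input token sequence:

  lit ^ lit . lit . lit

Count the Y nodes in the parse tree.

[X [Y [Z lit] ^ [Y [Z lit]]] . [X [Y [Z lit]] . [X [Y [Z lit]]]]]

4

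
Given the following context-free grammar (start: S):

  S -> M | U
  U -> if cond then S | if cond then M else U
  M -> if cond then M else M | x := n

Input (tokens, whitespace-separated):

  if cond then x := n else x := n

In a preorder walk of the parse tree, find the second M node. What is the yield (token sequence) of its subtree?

[S [M if cond then [M x := n] else [M x := n]]]

x := n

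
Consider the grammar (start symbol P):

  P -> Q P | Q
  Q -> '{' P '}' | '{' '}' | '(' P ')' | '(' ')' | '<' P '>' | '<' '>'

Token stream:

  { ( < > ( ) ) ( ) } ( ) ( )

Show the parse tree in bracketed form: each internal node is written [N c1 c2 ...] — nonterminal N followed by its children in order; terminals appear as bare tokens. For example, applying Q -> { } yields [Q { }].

[P [Q { [P [Q ( [P [Q < >] [P [Q ( )]]] )] [P [Q ( )]]] }] [P [Q ( )] [P [Q ( )]]]]

P
Q P
{ P } P
{ Q P } P
{ ( P ) P } P
{ ( Q P ) P } P
{ ( < > P ) P } P
{ ( < > Q ) P } P
{ ( < > ( ) ) P } P
{ ( < > ( ) ) Q } P
{ ( < > ( ) ) ( ) } P
{ ( < > ( ) ) ( ) } Q P
{ ( < > ( ) ) ( ) } ( ) P
{ ( < > ( ) ) ( ) } ( ) Q
{ ( < > ( ) ) ( ) } ( ) ( )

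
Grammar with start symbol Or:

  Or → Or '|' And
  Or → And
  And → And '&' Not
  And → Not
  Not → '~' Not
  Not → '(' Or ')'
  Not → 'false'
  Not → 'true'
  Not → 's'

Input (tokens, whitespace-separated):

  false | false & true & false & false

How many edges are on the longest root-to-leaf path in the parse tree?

6

[Or [Or [And [Not false]]] | [And [And [And [And [Not false]] & [Not true]] & [Not false]] & [Not false]]]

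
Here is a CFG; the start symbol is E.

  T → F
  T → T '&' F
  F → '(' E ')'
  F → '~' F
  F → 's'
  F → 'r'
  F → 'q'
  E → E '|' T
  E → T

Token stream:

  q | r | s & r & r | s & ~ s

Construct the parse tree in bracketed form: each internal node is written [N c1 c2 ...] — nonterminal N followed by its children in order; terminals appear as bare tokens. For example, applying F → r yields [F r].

E
E | T
E | T | T
E | T | T | T
T | T | T | T
F | T | T | T
q | T | T | T
q | F | T | T
q | r | T | T
q | r | T & F | T
q | r | T & F & F | T
q | r | F & F & F | T
q | r | s & F & F | T
q | r | s & r & F | T
q | r | s & r & r | T
q | r | s & r & r | T & F
q | r | s & r & r | F & F
q | r | s & r & r | s & F
q | r | s & r & r | s & ~ F
q | r | s & r & r | s & ~ s

[E [E [E [E [T [F q]]] | [T [F r]]] | [T [T [T [F s]] & [F r]] & [F r]]] | [T [T [F s]] & [F ~ [F s]]]]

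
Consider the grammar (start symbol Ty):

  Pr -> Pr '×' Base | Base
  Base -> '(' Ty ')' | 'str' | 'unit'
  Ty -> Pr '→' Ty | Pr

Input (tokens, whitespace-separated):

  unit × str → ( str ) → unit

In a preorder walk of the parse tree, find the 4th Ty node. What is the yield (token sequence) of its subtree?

unit

[Ty [Pr [Pr [Base unit]] × [Base str]] → [Ty [Pr [Base ( [Ty [Pr [Base str]]] )]] → [Ty [Pr [Base unit]]]]]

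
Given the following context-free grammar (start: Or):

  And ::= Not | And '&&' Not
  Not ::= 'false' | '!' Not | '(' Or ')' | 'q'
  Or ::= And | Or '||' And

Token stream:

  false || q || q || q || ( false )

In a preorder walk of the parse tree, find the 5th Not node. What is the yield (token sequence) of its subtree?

[Or [Or [Or [Or [Or [And [Not false]]] || [And [Not q]]] || [And [Not q]]] || [And [Not q]]] || [And [Not ( [Or [And [Not false]]] )]]]

( false )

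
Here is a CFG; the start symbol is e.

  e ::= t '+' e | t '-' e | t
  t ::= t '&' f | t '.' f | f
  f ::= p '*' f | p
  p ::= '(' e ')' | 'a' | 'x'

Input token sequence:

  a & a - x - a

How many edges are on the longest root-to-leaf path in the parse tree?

[e [t [t [f [p a]]] & [f [p a]]] - [e [t [f [p x]]] - [e [t [f [p a]]]]]]

6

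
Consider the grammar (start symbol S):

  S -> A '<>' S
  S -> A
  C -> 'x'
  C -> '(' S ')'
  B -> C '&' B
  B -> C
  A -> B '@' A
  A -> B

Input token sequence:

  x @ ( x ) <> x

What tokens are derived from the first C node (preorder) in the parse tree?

x

[S [A [B [C x]] @ [A [B [C ( [S [A [B [C x]]]] )]]]] <> [S [A [B [C x]]]]]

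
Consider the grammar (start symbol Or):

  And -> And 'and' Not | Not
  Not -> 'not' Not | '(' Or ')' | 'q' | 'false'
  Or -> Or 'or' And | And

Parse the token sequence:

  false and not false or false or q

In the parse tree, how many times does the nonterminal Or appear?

3

[Or [Or [Or [And [And [Not false]] and [Not not [Not false]]]] or [And [Not false]]] or [And [Not q]]]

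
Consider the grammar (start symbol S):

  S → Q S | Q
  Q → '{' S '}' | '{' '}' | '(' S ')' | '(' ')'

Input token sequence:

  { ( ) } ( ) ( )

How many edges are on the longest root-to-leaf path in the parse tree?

4

[S [Q { [S [Q ( )]] }] [S [Q ( )] [S [Q ( )]]]]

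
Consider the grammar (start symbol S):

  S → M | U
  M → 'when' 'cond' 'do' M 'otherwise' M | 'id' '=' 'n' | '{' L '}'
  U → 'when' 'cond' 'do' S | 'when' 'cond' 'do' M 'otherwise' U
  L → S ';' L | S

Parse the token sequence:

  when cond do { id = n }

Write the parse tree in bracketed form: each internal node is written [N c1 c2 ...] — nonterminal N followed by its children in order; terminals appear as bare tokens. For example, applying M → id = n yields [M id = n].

[S [U when cond do [S [M { [L [S [M id = n]]] }]]]]

S
U
when cond do S
when cond do M
when cond do { L }
when cond do { S }
when cond do { M }
when cond do { id = n }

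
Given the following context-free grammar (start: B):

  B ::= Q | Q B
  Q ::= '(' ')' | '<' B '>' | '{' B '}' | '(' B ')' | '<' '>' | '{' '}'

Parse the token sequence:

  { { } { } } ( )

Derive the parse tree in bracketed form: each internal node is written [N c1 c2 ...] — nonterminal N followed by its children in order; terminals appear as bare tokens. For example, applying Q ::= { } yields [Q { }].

B
Q B
{ B } B
{ Q B } B
{ { } B } B
{ { } Q } B
{ { } { } } B
{ { } { } } Q
{ { } { } } ( )

[B [Q { [B [Q { }] [B [Q { }]]] }] [B [Q ( )]]]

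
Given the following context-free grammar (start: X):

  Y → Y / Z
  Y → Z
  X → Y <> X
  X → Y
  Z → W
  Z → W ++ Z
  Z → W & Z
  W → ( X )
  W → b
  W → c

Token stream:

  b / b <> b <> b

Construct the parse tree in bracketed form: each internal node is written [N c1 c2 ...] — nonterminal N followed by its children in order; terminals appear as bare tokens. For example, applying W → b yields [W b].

X
Y <> X
Y / Z <> X
Z / Z <> X
W / Z <> X
b / Z <> X
b / W <> X
b / b <> X
b / b <> Y <> X
b / b <> Z <> X
b / b <> W <> X
b / b <> b <> X
b / b <> b <> Y
b / b <> b <> Z
b / b <> b <> W
b / b <> b <> b

[X [Y [Y [Z [W b]]] / [Z [W b]]] <> [X [Y [Z [W b]]] <> [X [Y [Z [W b]]]]]]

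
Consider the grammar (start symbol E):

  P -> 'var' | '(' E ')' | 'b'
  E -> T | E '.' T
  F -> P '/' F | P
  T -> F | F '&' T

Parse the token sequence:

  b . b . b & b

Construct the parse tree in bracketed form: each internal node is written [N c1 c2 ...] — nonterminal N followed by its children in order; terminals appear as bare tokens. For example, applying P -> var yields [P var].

[E [E [E [T [F [P b]]]] . [T [F [P b]]]] . [T [F [P b]] & [T [F [P b]]]]]

E
E . T
E . T . T
T . T . T
F . T . T
P . T . T
b . T . T
b . F . T
b . P . T
b . b . T
b . b . F & T
b . b . P & T
b . b . b & T
b . b . b & F
b . b . b & P
b . b . b & b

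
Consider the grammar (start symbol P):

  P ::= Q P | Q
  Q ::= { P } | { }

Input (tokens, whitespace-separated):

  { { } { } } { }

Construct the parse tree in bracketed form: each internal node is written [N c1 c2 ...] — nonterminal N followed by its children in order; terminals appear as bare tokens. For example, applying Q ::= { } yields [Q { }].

P
Q P
{ P } P
{ Q P } P
{ { } P } P
{ { } Q } P
{ { } { } } P
{ { } { } } Q
{ { } { } } { }

[P [Q { [P [Q { }] [P [Q { }]]] }] [P [Q { }]]]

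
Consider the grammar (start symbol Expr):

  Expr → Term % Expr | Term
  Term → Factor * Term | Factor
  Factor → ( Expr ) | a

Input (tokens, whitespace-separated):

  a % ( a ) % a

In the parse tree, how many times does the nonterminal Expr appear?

[Expr [Term [Factor a]] % [Expr [Term [Factor ( [Expr [Term [Factor a]]] )]] % [Expr [Term [Factor a]]]]]

4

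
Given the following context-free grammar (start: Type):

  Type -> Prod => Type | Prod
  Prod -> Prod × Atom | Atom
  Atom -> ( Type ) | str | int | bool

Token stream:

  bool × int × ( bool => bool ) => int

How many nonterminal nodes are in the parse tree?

[Type [Prod [Prod [Prod [Atom bool]] × [Atom int]] × [Atom ( [Type [Prod [Atom bool]] => [Type [Prod [Atom bool]]]] )]] => [Type [Prod [Atom int]]]]

16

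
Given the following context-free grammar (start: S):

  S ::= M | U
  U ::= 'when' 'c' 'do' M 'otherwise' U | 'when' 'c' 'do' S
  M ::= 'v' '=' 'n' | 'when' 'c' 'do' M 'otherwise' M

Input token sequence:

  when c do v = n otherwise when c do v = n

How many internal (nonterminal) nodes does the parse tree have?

6

[S [U when c do [M v = n] otherwise [U when c do [S [M v = n]]]]]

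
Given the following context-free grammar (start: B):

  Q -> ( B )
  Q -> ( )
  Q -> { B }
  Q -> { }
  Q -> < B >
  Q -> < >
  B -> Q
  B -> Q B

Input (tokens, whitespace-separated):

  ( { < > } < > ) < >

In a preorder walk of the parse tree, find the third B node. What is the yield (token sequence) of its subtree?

[B [Q ( [B [Q { [B [Q < >]] }] [B [Q < >]]] )] [B [Q < >]]]

< >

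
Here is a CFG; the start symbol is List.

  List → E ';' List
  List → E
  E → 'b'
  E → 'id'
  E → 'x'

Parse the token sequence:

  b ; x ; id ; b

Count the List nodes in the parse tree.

4

[List [E b] ; [List [E x] ; [List [E id] ; [List [E b]]]]]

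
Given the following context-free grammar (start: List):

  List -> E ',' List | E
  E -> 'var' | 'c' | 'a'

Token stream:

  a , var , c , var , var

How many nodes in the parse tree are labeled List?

5

[List [E a] , [List [E var] , [List [E c] , [List [E var] , [List [E var]]]]]]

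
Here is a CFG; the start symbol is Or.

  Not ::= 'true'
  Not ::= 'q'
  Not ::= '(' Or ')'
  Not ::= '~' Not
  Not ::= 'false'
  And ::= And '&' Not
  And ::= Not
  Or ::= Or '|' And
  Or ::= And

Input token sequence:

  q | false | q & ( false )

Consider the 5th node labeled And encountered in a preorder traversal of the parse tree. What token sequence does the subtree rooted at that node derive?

[Or [Or [Or [And [Not q]]] | [And [Not false]]] | [And [And [Not q]] & [Not ( [Or [And [Not false]]] )]]]

false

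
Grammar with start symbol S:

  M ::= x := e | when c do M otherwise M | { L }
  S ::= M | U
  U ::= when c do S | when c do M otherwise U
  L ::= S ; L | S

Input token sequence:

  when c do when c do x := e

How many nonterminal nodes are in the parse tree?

[S [U when c do [S [U when c do [S [M x := e]]]]]]

6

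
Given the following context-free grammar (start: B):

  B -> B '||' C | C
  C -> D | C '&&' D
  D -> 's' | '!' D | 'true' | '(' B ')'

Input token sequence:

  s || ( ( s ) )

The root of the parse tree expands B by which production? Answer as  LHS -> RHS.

[B [B [C [D s]]] || [C [D ( [B [C [D ( [B [C [D s]]] )]]] )]]]

B -> B '||' C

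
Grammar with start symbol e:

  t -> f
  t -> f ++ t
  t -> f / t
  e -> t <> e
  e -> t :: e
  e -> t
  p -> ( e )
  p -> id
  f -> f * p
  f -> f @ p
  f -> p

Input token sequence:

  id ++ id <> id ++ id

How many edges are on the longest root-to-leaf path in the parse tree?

6

[e [t [f [p id]] ++ [t [f [p id]]]] <> [e [t [f [p id]] ++ [t [f [p id]]]]]]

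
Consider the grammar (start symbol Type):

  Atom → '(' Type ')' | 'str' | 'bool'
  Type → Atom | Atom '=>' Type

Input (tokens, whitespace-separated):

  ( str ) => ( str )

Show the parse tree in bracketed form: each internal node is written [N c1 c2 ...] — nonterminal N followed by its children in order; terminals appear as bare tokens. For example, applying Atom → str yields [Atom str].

Type
Atom => Type
( Type ) => Type
( Atom ) => Type
( str ) => Type
( str ) => Atom
( str ) => ( Type )
( str ) => ( Atom )
( str ) => ( str )

[Type [Atom ( [Type [Atom str]] )] => [Type [Atom ( [Type [Atom str]] )]]]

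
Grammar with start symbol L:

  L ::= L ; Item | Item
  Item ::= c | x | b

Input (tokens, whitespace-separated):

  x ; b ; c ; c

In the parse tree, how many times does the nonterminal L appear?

[L [L [L [L [Item x]] ; [Item b]] ; [Item c]] ; [Item c]]

4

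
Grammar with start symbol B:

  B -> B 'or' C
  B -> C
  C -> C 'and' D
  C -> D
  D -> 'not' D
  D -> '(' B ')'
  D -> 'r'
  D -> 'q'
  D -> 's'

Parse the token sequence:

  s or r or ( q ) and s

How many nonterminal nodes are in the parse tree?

[B [B [B [C [D s]]] or [C [D r]]] or [C [C [D ( [B [C [D q]]] )]] and [D s]]]

14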